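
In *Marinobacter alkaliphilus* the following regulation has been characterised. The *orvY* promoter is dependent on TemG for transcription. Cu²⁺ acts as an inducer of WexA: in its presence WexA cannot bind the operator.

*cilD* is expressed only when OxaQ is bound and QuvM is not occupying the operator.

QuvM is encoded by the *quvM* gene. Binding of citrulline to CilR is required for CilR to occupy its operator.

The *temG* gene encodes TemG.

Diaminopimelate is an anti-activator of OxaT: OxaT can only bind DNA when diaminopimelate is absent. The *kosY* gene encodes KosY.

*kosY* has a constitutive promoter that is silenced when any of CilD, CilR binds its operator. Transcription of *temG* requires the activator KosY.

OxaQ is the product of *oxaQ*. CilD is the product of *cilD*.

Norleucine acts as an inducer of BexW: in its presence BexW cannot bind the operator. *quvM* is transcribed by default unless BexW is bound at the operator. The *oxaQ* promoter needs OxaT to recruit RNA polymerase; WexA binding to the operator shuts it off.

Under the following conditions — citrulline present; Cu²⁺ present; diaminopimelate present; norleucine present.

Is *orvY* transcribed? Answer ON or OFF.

Diaminopimelate is present, so OxaT is inactive.
Cu²⁺ is present, so WexA is inactive.
Required activator OxaT is absent, so *oxaQ* is not transcribed.
So OxaQ is not produced.
Norleucine is present, so BexW is inactive.
With no repressor bound, *quvM* is transcribed.
So QuvM is produced and active.
With repressor QuvM bound, *cilD* is not transcribed.
So CilD is not produced.
Citrulline is present, so CilR is active.
With repressor CilR bound, *kosY* is not transcribed.
So KosY is not produced.
Required activator KosY is absent, so *temG* is not transcribed.
So TemG is not produced.
Required activator TemG is absent, so *orvY* is not transcribed.

OFF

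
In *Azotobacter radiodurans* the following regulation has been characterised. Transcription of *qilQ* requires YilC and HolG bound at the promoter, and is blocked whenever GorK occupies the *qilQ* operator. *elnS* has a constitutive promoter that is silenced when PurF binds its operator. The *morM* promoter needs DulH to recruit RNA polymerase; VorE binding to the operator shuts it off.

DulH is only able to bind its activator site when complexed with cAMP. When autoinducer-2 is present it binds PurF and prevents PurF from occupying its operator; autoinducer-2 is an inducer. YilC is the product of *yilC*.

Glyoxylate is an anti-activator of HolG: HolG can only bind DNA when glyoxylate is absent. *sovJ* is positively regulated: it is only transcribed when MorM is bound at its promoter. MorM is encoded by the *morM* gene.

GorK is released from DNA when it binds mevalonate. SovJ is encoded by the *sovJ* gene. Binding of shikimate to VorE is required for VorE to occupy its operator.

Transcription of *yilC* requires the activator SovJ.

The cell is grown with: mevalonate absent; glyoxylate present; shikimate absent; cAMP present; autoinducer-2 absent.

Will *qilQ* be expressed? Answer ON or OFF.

OFF

Shikimate is absent, so VorE is inactive.
cAMP is present, so DulH is active.
No repressor is bound and DulH is active, so *morM* is transcribed.
So MorM is produced and active.
No repressor is bound and MorM is active, so *sovJ* is transcribed.
So SovJ is produced and active.
No repressor is bound and SovJ is active, so *yilC* is transcribed.
So YilC is produced and active.
Mevalonate is absent, so GorK is active.
Glyoxylate is present, so HolG is inactive.
With repressor GorK bound, *qilQ* is not transcribed.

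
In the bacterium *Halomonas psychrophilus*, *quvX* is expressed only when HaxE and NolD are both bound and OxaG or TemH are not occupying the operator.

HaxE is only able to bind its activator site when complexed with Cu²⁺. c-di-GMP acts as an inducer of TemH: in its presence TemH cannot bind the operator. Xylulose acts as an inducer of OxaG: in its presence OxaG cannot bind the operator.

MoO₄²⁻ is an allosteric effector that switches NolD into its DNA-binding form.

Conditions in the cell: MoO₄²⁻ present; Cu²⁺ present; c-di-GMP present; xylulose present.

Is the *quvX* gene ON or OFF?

ON

Cu²⁺ is present, so HaxE is active.
Xylulose is present, so OxaG is inactive.
c-di-GMP is present, so TemH is inactive.
MoO₄²⁻ is present, so NolD is active.
No repressor is bound and HaxE and NolD are active, so *quvX* is transcribed.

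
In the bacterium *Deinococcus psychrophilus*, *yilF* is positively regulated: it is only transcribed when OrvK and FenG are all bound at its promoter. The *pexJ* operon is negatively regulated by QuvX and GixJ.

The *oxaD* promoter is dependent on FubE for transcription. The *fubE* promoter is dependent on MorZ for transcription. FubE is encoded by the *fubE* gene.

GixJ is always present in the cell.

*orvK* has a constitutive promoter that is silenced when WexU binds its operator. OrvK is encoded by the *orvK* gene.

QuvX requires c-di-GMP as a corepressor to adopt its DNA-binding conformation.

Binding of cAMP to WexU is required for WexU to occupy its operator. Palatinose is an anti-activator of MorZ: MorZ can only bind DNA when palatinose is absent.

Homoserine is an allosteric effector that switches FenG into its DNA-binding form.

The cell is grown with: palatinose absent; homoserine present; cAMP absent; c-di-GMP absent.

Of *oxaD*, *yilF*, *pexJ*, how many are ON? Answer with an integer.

Palatinose is absent, so MorZ is active.
No repressor is bound and MorZ is active, so *fubE* is transcribed.
So FubE is produced and active.
No repressor is bound and FubE is active, so *oxaD* is transcribed.
→ *oxaD* is ON.
cAMP is absent, so WexU is inactive.
With no repressor bound, *orvK* is transcribed.
So OrvK is produced and active.
Homoserine is present, so FenG is active.
No repressor is bound and OrvK and FenG are active, so *yilF* is transcribed.
→ *yilF* is ON.
c-di-GMP is absent, so QuvX is inactive.
GixJ is produced constitutively and is active.
With repressor GixJ bound, *pexJ* is not transcribed.
→ *pexJ* is OFF.
2 of the 3 genes are transcribed.

2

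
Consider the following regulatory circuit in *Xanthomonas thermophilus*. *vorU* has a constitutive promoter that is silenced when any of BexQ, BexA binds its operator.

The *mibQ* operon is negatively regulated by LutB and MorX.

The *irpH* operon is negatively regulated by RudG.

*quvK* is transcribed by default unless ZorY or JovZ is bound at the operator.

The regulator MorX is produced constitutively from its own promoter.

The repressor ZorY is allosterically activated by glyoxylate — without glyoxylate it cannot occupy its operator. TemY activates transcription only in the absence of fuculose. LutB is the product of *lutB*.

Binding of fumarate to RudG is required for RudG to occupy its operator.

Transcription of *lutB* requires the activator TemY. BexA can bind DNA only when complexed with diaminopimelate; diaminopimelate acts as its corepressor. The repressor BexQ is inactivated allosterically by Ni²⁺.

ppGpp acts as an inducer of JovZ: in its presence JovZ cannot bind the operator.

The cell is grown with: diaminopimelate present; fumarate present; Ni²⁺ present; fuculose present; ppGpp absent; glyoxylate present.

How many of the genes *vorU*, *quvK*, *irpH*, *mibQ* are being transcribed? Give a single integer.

Ni²⁺ is present, so BexQ is inactive.
Diaminopimelate is present, so BexA is active.
With repressor BexA bound, *vorU* is not transcribed.
→ *vorU* is OFF.
Glyoxylate is present, so ZorY is active.
ppGpp is absent, so JovZ is active.
With repressor ZorY bound, *quvK* is not transcribed.
→ *quvK* is OFF.
Fumarate is present, so RudG is active.
With repressor RudG bound, *irpH* is not transcribed.
→ *irpH* is OFF.
Fuculose is present, so TemY is inactive.
Required activator TemY is absent, so *lutB* is not transcribed.
So LutB is not produced.
MorX is produced constitutively and is active.
With repressor MorX bound, *mibQ* is not transcribed.
→ *mibQ* is OFF.
0 of the 4 genes are transcribed.

0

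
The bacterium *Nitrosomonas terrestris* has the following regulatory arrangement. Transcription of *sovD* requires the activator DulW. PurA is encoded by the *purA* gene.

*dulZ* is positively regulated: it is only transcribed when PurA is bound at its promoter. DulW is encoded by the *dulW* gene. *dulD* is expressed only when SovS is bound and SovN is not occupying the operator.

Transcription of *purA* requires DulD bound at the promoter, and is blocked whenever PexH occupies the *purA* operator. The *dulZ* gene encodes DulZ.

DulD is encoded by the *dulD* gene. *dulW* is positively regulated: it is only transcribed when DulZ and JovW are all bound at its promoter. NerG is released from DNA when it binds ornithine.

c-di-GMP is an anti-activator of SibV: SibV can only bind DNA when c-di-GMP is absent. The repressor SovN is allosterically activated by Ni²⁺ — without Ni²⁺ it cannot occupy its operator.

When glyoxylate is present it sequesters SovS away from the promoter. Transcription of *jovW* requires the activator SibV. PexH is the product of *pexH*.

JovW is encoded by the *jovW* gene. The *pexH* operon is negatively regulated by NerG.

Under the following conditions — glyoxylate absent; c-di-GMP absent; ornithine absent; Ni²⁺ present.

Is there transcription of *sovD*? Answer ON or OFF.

OFF

Ornithine is absent, so NerG is active.
With repressor NerG bound, *pexH* is not transcribed.
So PexH is not produced.
Ni²⁺ is present, so SovN is active.
Glyoxylate is absent, so SovS is active.
With repressor SovN bound, *dulD* is not transcribed.
So DulD is not produced.
Required activator DulD is absent, so *purA* is not transcribed.
So PurA is not produced.
Required activator PurA is absent, so *dulZ* is not transcribed.
So DulZ is not produced.
c-di-GMP is absent, so SibV is active.
No repressor is bound and SibV is active, so *jovW* is transcribed.
So JovW is produced and active.
Required activator DulZ is absent, so *dulW* is not transcribed.
So DulW is not produced.
Required activator DulW is absent, so *sovD* is not transcribed.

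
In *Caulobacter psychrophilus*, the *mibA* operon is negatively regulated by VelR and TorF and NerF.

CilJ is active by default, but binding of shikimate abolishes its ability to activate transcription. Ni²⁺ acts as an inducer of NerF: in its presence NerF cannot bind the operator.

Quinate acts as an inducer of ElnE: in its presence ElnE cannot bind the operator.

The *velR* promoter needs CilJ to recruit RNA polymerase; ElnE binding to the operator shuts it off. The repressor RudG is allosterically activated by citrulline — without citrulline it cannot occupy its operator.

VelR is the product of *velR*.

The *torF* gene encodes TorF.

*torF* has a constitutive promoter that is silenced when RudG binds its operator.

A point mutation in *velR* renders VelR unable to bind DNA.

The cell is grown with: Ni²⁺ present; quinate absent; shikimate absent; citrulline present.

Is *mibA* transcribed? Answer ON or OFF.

VelR is non-functional in this strain, so it has no effect.
Citrulline is present, so RudG is active.
With repressor RudG bound, *torF* is not transcribed.
So TorF is not produced.
Ni²⁺ is present, so NerF is inactive.
With no repressor bound, *mibA* is transcribed.

ON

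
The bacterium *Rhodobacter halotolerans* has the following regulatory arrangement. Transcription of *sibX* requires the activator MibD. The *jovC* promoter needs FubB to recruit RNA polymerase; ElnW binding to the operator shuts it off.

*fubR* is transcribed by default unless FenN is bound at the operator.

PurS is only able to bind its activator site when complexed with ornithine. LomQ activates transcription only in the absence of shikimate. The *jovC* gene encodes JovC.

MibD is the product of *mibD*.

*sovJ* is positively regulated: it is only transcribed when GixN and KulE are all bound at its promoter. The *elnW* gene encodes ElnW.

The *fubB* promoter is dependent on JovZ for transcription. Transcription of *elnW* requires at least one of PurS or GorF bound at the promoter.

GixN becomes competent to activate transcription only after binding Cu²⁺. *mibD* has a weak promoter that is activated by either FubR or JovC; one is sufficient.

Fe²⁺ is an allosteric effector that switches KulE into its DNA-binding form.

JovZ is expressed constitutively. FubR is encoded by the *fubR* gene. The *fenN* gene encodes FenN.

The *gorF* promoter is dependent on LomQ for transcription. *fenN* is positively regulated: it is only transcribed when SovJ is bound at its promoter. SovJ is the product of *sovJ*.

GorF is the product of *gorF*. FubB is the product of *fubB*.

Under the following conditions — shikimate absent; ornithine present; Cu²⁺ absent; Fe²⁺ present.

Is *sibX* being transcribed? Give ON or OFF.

Cu²⁺ is absent, so GixN is inactive.
Fe²⁺ is present, so KulE is active.
Required activator GixN is absent, so *sovJ* is not transcribed.
So SovJ is not produced.
Required activator SovJ is absent, so *fenN* is not transcribed.
So FenN is not produced.
With no repressor bound, *fubR* is transcribed.
So FubR is produced and active.
JovZ is produced constitutively and is active.
No repressor is bound and JovZ is active, so *fubB* is transcribed.
So FubB is produced and active.
Ornithine is present, so PurS is active.
Shikimate is absent, so LomQ is active.
No repressor is bound and LomQ is active, so *gorF* is transcribed.
So GorF is produced and active.
Activator PurS is present, so *elnW* is transcribed.
So ElnW is produced and active.
With repressor ElnW bound, *jovC* is not transcribed.
So JovC is not produced.
Activator FubR is present, so *mibD* is transcribed.
So MibD is produced and active.
No repressor is bound and MibD is active, so *sibX* is transcribed.

ON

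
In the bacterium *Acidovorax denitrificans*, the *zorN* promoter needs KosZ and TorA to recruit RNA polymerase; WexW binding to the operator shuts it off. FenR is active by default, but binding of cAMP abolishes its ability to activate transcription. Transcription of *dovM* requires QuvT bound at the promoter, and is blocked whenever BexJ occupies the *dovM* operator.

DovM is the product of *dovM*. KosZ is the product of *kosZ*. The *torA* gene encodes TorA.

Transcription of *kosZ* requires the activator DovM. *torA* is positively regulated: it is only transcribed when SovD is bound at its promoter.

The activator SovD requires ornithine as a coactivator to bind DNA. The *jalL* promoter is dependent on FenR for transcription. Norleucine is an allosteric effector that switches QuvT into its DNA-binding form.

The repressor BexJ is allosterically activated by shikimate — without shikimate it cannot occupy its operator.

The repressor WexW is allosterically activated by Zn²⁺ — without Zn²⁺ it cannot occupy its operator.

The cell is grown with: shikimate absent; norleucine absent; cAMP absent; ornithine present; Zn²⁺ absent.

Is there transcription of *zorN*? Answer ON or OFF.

OFF

Zn²⁺ is absent, so WexW is inactive.
Norleucine is absent, so QuvT is inactive.
Shikimate is absent, so BexJ is inactive.
Required activator QuvT is absent, so *dovM* is not transcribed.
So DovM is not produced.
Required activator DovM is absent, so *kosZ* is not transcribed.
So KosZ is not produced.
Ornithine is present, so SovD is active.
No repressor is bound and SovD is active, so *torA* is transcribed.
So TorA is produced and active.
Required activator KosZ is absent, so *zorN* is not transcribed.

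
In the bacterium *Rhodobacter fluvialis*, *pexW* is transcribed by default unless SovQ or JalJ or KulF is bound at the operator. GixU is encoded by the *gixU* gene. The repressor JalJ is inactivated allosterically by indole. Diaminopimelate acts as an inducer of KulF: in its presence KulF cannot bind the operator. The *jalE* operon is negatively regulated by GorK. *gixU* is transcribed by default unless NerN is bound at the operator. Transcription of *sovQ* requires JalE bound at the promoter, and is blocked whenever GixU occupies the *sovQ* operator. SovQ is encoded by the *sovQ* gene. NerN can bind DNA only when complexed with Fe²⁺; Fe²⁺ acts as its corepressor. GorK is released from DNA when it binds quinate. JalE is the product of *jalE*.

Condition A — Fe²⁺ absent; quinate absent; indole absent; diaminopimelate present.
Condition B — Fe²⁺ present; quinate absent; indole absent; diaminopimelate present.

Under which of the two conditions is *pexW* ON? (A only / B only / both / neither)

neither

Condition A:
Fe²⁺ is absent, so NerN is inactive.
With no repressor bound, *gixU* is transcribed.
So GixU is produced and active.
Quinate is absent, so GorK is active.
With repressor GorK bound, *jalE* is not transcribed.
So JalE is not produced.
With repressor GixU bound, *sovQ* is not transcribed.
So SovQ is not produced.
Indole is absent, so JalJ is active.
Diaminopimelate is present, so KulF is inactive.
With repressor JalJ bound, *pexW* is not transcribed.
→ *pexW* is OFF in A.
Condition B:
Fe²⁺ is present, so NerN is active.
With repressor NerN bound, *gixU* is not transcribed.
So GixU is not produced.
Quinate is absent, so GorK is active.
With repressor GorK bound, *jalE* is not transcribed.
So JalE is not produced.
Required activator JalE is absent, so *sovQ* is not transcribed.
So SovQ is not produced.
Indole is absent, so JalJ is active.
Diaminopimelate is present, so KulF is inactive.
With repressor JalJ bound, *pexW* is not transcribed.
→ *pexW* is OFF in B.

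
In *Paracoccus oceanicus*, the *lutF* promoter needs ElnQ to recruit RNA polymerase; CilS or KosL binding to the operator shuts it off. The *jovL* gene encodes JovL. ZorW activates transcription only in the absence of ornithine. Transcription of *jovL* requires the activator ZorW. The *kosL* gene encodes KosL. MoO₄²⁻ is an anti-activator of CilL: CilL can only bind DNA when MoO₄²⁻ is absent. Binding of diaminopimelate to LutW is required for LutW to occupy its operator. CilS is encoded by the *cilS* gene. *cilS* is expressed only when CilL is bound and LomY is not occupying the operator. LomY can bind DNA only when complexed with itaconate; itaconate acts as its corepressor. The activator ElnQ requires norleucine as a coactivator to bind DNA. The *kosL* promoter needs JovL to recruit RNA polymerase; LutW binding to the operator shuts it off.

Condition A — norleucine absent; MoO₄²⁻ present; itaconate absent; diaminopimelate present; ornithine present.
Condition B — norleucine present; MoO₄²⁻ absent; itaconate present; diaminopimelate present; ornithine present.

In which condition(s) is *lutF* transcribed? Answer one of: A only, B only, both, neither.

B only

Condition A:
Norleucine is absent, so ElnQ is inactive.
MoO₄²⁻ is present, so CilL is inactive.
Itaconate is absent, so LomY is inactive.
Required activator CilL is absent, so *cilS* is not transcribed.
So CilS is not produced.
Diaminopimelate is present, so LutW is active.
Ornithine is present, so ZorW is inactive.
Required activator ZorW is absent, so *jovL* is not transcribed.
So JovL is not produced.
With repressor LutW bound, *kosL* is not transcribed.
So KosL is not produced.
Required activator ElnQ is absent, so *lutF* is not transcribed.
→ *lutF* is OFF in A.
Condition B:
Norleucine is present, so ElnQ is active.
MoO₄²⁻ is absent, so CilL is active.
Itaconate is present, so LomY is active.
With repressor LomY bound, *cilS* is not transcribed.
So CilS is not produced.
Diaminopimelate is present, so LutW is active.
Ornithine is present, so ZorW is inactive.
Required activator ZorW is absent, so *jovL* is not transcribed.
So JovL is not produced.
With repressor LutW bound, *kosL* is not transcribed.
So KosL is not produced.
No repressor is bound and ElnQ is active, so *lutF* is transcribed.
→ *lutF* is ON in B.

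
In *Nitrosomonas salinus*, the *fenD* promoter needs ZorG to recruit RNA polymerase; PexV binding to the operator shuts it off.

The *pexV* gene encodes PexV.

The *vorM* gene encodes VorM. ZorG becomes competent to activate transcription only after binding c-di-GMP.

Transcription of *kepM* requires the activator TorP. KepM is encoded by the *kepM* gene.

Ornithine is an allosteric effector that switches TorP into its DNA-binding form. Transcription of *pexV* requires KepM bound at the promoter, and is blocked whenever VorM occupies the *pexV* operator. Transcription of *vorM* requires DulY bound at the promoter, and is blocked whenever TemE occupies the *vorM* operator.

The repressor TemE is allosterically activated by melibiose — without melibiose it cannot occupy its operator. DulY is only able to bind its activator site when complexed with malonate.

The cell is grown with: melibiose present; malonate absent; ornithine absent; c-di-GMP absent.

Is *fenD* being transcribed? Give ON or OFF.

c-di-GMP is absent, so ZorG is inactive.
Ornithine is absent, so TorP is inactive.
Required activator TorP is absent, so *kepM* is not transcribed.
So KepM is not produced.
Malonate is absent, so DulY is inactive.
Melibiose is present, so TemE is active.
With repressor TemE bound, *vorM* is not transcribed.
So VorM is not produced.
Required activator KepM is absent, so *pexV* is not transcribed.
So PexV is not produced.
Required activator ZorG is absent, so *fenD* is not transcribed.

OFF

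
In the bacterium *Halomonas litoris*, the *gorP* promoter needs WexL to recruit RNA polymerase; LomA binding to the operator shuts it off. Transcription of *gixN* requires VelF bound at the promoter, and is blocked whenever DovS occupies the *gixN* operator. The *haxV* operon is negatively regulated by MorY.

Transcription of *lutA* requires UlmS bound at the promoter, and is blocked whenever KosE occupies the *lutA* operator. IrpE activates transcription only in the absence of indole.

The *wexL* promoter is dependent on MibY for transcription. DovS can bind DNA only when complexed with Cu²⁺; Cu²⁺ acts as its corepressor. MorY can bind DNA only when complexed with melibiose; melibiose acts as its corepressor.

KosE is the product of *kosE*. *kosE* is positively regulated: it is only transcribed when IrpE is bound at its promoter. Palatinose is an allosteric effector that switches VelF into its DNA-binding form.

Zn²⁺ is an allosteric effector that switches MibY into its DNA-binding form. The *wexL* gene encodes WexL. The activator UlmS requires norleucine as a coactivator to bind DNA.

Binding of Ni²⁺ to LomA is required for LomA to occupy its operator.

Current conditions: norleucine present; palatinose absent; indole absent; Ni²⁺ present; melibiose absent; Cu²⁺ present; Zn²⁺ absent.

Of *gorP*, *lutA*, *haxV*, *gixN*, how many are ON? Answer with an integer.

Zn²⁺ is absent, so MibY is inactive.
Required activator MibY is absent, so *wexL* is not transcribed.
So WexL is not produced.
Ni²⁺ is present, so LomA is active.
With repressor LomA bound, *gorP* is not transcribed.
→ *gorP* is OFF.
Indole is absent, so IrpE is active.
No repressor is bound and IrpE is active, so *kosE* is transcribed.
So KosE is produced and active.
Norleucine is present, so UlmS is active.
With repressor KosE bound, *lutA* is not transcribed.
→ *lutA* is OFF.
Melibiose is absent, so MorY is inactive.
With no repressor bound, *haxV* is transcribed.
→ *haxV* is ON.
Palatinose is absent, so VelF is inactive.
Cu²⁺ is present, so DovS is active.
With repressor DovS bound, *gixN* is not transcribed.
→ *gixN* is OFF.
1 of the 4 genes is transcribed.

1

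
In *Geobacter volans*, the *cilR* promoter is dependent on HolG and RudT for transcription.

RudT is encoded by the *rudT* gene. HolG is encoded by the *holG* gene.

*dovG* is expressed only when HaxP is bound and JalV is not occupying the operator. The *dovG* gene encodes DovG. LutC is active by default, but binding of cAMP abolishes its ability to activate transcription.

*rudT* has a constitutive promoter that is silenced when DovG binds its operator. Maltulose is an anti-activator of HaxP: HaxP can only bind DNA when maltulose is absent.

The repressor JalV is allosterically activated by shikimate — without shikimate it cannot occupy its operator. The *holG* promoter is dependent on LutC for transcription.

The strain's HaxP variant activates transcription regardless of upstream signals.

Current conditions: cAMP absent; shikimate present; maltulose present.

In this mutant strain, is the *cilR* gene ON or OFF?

cAMP is absent, so LutC is active.
No repressor is bound and LutC is active, so *holG* is transcribed.
So HolG is produced and active.
HaxP is constitutively active in this strain.
Shikimate is present, so JalV is active.
With repressor JalV bound, *dovG* is not transcribed.
So DovG is not produced.
With no repressor bound, *rudT* is transcribed.
So RudT is produced and active.
No repressor is bound and HolG and RudT are active, so *cilR* is transcribed.

ON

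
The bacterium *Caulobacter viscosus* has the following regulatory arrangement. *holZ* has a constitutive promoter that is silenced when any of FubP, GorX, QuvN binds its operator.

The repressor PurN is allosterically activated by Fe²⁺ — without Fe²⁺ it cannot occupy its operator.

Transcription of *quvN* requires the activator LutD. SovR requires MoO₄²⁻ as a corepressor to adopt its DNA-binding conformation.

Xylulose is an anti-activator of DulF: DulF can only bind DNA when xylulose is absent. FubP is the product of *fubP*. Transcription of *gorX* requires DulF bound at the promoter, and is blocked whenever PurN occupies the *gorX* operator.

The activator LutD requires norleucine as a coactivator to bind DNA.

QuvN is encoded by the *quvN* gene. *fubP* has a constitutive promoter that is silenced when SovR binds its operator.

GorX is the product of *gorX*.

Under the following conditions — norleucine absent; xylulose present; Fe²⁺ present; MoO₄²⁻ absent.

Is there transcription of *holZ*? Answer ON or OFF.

OFF

MoO₄²⁻ is absent, so SovR is inactive.
With no repressor bound, *fubP* is transcribed.
So FubP is produced and active.
Fe²⁺ is present, so PurN is active.
Xylulose is present, so DulF is inactive.
With repressor PurN bound, *gorX* is not transcribed.
So GorX is not produced.
Norleucine is absent, so LutD is inactive.
Required activator LutD is absent, so *quvN* is not transcribed.
So QuvN is not produced.
With repressor FubP bound, *holZ* is not transcribed.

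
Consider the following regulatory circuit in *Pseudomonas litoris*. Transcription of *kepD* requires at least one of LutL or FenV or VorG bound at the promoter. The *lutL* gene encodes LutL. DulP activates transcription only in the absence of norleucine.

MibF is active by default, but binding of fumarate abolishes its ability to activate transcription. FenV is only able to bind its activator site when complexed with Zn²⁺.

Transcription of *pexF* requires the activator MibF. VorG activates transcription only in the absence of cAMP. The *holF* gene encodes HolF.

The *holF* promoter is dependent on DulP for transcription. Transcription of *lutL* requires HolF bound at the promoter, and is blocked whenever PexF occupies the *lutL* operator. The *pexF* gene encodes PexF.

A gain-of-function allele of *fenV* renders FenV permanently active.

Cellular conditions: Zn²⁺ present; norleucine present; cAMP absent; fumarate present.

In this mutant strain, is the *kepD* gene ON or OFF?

Norleucine is present, so DulP is inactive.
Required activator DulP is absent, so *holF* is not transcribed.
So HolF is not produced.
Fumarate is present, so MibF is inactive.
Required activator MibF is absent, so *pexF* is not transcribed.
So PexF is not produced.
Required activator HolF is absent, so *lutL* is not transcribed.
So LutL is not produced.
FenV is constitutively active in this strain.
cAMP is absent, so VorG is active.
Activator FenV is present, so *kepD* is transcribed.

ON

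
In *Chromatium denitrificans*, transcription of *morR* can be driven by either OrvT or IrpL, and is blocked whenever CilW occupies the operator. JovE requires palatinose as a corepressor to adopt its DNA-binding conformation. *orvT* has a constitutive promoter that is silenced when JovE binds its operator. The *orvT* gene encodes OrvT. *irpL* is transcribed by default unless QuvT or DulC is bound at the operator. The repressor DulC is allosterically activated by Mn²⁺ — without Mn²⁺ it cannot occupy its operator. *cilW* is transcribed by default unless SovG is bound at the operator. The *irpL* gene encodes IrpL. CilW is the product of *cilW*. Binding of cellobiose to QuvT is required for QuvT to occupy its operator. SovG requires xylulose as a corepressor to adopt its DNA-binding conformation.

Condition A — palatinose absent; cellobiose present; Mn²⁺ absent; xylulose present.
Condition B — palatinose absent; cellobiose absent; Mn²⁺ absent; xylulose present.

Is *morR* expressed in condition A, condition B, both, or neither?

both

Condition A:
Palatinose is absent, so JovE is inactive.
With no repressor bound, *orvT* is transcribed.
So OrvT is produced and active.
Cellobiose is present, so QuvT is active.
Mn²⁺ is absent, so DulC is inactive.
With repressor QuvT bound, *irpL* is not transcribed.
So IrpL is not produced.
Xylulose is present, so SovG is active.
With repressor SovG bound, *cilW* is not transcribed.
So CilW is not produced.
Activator OrvT is present, so *morR* is transcribed.
→ *morR* is ON in A.
Condition B:
Palatinose is absent, so JovE is inactive.
With no repressor bound, *orvT* is transcribed.
So OrvT is produced and active.
Cellobiose is absent, so QuvT is inactive.
Mn²⁺ is absent, so DulC is inactive.
With no repressor bound, *irpL* is transcribed.
So IrpL is produced and active.
Xylulose is present, so SovG is active.
With repressor SovG bound, *cilW* is not transcribed.
So CilW is not produced.
Activator OrvT is present, so *morR* is transcribed.
→ *morR* is ON in B.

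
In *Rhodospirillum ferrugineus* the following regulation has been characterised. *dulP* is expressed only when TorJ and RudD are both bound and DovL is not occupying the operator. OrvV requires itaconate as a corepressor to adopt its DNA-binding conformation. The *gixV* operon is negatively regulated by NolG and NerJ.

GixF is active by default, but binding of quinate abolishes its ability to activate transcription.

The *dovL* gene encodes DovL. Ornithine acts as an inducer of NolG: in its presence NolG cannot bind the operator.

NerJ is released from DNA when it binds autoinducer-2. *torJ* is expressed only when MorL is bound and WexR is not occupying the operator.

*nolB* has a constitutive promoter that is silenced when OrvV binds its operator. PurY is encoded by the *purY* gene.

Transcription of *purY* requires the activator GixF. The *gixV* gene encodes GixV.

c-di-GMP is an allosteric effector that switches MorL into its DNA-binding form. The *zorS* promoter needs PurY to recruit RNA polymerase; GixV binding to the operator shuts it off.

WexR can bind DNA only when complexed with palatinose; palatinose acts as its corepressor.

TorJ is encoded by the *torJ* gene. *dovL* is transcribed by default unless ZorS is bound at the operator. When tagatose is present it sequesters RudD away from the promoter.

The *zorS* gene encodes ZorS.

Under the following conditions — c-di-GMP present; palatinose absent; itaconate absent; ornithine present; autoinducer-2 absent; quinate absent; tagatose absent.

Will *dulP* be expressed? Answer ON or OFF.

ON

Quinate is absent, so GixF is active.
No repressor is bound and GixF is active, so *purY* is transcribed.
So PurY is produced and active.
Ornithine is present, so NolG is inactive.
Autoinducer-2 is absent, so NerJ is active.
With repressor NerJ bound, *gixV* is not transcribed.
So GixV is not produced.
No repressor is bound and PurY is active, so *zorS* is transcribed.
So ZorS is produced and active.
With repressor ZorS bound, *dovL* is not transcribed.
So DovL is not produced.
c-di-GMP is present, so MorL is active.
Palatinose is absent, so WexR is inactive.
No repressor is bound and MorL is active, so *torJ* is transcribed.
So TorJ is produced and active.
Tagatose is absent, so RudD is active.
No repressor is bound and TorJ and RudD are active, so *dulP* is transcribed.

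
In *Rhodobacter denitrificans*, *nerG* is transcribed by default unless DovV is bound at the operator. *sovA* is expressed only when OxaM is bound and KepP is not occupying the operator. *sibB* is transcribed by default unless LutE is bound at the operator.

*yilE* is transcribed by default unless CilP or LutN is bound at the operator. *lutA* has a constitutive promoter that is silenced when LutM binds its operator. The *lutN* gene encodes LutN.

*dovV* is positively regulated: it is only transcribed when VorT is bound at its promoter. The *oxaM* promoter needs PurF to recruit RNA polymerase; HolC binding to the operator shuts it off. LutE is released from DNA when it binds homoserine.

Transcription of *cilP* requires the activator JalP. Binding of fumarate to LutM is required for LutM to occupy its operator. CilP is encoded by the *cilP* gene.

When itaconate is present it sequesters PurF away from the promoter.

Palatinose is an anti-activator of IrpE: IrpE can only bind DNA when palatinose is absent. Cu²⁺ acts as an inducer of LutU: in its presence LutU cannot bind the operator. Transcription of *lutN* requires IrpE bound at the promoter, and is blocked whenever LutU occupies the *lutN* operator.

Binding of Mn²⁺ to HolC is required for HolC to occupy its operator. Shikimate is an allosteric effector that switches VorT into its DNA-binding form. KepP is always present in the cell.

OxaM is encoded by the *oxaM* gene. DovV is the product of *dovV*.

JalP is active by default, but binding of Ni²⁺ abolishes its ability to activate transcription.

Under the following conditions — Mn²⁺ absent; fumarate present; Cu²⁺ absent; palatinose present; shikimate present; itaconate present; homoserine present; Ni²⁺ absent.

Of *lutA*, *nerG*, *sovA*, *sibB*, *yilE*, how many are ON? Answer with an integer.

Fumarate is present, so LutM is active.
With repressor LutM bound, *lutA* is not transcribed.
→ *lutA* is OFF.
Shikimate is present, so VorT is active.
No repressor is bound and VorT is active, so *dovV* is transcribed.
So DovV is produced and active.
With repressor DovV bound, *nerG* is not transcribed.
→ *nerG* is OFF.
KepP is produced constitutively and is active.
Mn²⁺ is absent, so HolC is inactive.
Itaconate is present, so PurF is inactive.
Required activator PurF is absent, so *oxaM* is not transcribed.
So OxaM is not produced.
With repressor KepP bound, *sovA* is not transcribed.
→ *sovA* is OFF.
Homoserine is present, so LutE is inactive.
With no repressor bound, *sibB* is transcribed.
→ *sibB* is ON.
Ni²⁺ is absent, so JalP is active.
No repressor is bound and JalP is active, so *cilP* is transcribed.
So CilP is produced and active.
Palatinose is present, so IrpE is inactive.
Cu²⁺ is absent, so LutU is active.
With repressor LutU bound, *lutN* is not transcribed.
So LutN is not produced.
With repressor CilP bound, *yilE* is not transcribed.
→ *yilE* is OFF.
1 of the 5 genes is transcribed.

1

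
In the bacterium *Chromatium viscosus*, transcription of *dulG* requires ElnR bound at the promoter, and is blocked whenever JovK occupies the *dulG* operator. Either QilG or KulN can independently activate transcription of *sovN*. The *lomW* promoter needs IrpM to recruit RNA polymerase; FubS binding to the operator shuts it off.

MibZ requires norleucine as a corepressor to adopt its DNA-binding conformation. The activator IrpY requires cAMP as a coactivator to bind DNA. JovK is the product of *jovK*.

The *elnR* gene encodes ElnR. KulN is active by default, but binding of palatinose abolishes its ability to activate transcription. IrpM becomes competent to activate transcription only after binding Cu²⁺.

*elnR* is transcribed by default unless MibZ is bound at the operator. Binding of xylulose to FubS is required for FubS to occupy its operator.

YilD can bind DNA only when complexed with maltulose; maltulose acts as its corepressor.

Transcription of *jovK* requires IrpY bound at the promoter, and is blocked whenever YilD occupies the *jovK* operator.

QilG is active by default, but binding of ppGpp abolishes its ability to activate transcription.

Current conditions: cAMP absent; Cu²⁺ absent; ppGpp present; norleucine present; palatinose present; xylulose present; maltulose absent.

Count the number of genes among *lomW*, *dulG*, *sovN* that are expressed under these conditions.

0

Xylulose is present, so FubS is active.
Cu²⁺ is absent, so IrpM is inactive.
With repressor FubS bound, *lomW* is not transcribed.
→ *lomW* is OFF.
cAMP is absent, so IrpY is inactive.
Maltulose is absent, so YilD is inactive.
Required activator IrpY is absent, so *jovK* is not transcribed.
So JovK is not produced.
Norleucine is present, so MibZ is active.
With repressor MibZ bound, *elnR* is not transcribed.
So ElnR is not produced.
Required activator ElnR is absent, so *dulG* is not transcribed.
→ *dulG* is OFF.
ppGpp is present, so QilG is inactive.
Palatinose is present, so KulN is inactive.
No activator is available at the *sovN* promoter, so *sovN* is not transcribed.
→ *sovN* is OFF.
0 of the 3 genes are transcribed.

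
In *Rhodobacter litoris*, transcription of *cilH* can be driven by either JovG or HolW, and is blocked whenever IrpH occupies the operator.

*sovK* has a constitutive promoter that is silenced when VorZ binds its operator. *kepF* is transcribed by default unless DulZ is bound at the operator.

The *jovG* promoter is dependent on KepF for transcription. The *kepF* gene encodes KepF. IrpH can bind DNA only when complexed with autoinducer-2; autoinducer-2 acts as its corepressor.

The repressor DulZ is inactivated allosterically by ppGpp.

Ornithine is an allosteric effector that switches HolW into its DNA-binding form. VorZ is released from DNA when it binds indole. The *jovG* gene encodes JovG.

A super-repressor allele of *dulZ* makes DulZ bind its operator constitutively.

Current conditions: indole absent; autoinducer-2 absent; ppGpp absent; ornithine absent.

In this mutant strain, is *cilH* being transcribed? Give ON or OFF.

OFF

DulZ is constitutively active in this strain.
With repressor DulZ bound, *kepF* is not transcribed.
So KepF is not produced.
Required activator KepF is absent, so *jovG* is not transcribed.
So JovG is not produced.
Autoinducer-2 is absent, so IrpH is inactive.
Ornithine is absent, so HolW is inactive.
No activator is available at the *cilH* promoter, so *cilH* is not transcribed.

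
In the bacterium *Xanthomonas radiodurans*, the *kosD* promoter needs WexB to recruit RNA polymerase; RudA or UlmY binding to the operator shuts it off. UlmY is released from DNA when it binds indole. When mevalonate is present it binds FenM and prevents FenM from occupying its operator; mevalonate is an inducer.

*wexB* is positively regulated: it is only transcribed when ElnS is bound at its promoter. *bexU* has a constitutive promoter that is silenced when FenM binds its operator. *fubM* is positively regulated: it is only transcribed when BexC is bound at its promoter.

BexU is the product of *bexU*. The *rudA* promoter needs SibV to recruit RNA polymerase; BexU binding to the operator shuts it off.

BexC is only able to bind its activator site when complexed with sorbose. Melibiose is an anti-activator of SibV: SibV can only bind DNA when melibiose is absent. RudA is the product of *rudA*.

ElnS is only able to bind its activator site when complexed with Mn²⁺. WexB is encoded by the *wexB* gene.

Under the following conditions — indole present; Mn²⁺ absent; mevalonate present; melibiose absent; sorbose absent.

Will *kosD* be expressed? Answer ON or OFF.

Melibiose is absent, so SibV is active.
Mevalonate is present, so FenM is inactive.
With no repressor bound, *bexU* is transcribed.
So BexU is produced and active.
With repressor BexU bound, *rudA* is not transcribed.
So RudA is not produced.
Mn²⁺ is absent, so ElnS is inactive.
Required activator ElnS is absent, so *wexB* is not transcribed.
So WexB is not produced.
Indole is present, so UlmY is inactive.
Required activator WexB is absent, so *kosD* is not transcribed.

OFF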